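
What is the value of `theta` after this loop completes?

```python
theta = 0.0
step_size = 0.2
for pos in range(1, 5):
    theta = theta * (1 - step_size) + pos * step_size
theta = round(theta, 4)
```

Moving average with lr=0.2
`theta` takes the values: 0.0 → 0.2 → 0.56 → 1.048 → 1.6384

Answer: 1.6384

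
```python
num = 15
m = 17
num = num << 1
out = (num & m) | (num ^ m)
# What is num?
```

Trace:
`num = 15` → num = 15
`m = 17` → m = 17
`num = num << 1` → num = 30
`out = (num & m) | (num ^ m)` → out = 31
So num = 30

Answer: 30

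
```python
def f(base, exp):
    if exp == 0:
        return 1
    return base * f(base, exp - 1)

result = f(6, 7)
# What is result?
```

f(6, 7) = 6 * 6 * 6 * 6 * 6 * 6 * 6 = 279936

Answer: 279936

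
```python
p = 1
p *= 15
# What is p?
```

Trace:
`p = 1` → p = 1
`p *= 15` → p = 15
So p = 15

Answer: 15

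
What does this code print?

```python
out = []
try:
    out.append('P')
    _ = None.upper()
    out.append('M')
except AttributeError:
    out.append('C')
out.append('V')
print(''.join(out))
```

Execution trace: 'P' (try body) → 'C' (except AttributeError) → 'V' (after the try/except). Output: PCV

Answer: PCV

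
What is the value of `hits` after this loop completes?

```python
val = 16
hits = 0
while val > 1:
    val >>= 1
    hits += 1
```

Count right shifts until 1
`hits` takes the values: 0 → 1 → 2 → 3 → 4

Answer: 4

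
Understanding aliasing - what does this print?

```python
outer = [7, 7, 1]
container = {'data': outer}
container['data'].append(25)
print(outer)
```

Key concept: dict holds reference to list.
Step by step:
`outer = [7, 7, 1]` → outer = [7, 7, 1]
`container = {'data': outer}` → container = {'data': [7, 7, 1]}
`container['data'].append(25)` → outer = [7, 7, 1, 25]; container = {'data': [7, 7, 1, 25]}
`print(outer)` → prints [7, 7, 1, 25]

Answer: [7, 7, 1, 25]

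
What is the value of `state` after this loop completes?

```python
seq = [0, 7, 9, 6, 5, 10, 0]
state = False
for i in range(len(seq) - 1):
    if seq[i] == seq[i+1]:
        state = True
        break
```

Check consecutive duplicates in [0, 7, 9, 6, 5, 10, 0]
`state` takes the values: False

Answer: False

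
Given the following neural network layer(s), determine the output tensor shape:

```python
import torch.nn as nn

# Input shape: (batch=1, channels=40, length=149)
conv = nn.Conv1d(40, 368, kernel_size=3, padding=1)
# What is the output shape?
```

Input: (1, 40, 149) -> Output: (1, 368, 149)

Answer: (1, 368, 149)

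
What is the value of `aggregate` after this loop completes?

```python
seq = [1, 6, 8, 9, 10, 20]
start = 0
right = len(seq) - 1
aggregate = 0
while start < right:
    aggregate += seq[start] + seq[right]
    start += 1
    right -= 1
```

Sum of pairs from ends
`aggregate` takes the values: 0 → 21 → 37 → 54

Answer: 54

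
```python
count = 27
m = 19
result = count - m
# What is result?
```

Trace:
`count = 27` → count = 27
`m = 19` → m = 19
`result = count - m` → result = 8
So result = 8

Answer: 8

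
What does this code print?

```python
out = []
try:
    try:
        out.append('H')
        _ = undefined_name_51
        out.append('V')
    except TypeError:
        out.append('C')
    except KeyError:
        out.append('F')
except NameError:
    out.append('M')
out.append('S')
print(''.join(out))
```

Execution trace: 'H' (try body) → 'M' (outer except NameError) → 'S' (after the try/except). Output: HMS

Answer: HMS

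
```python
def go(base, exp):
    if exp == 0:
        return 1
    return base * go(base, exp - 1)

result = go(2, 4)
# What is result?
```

go(2, 4) = 2 * 2 * 2 * 2 = 16

Answer: 16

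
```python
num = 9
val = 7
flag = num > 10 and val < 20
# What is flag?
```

Trace:
`num = 9` → num = 9
`val = 7` → val = 7
`flag = num > 10 and val < 20` → flag = False
So flag = False

Answer: False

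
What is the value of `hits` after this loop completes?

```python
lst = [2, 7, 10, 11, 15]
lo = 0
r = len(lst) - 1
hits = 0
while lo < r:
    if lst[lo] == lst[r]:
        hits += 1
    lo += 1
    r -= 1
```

Count matching pairs from ends
`hits` takes the values: 0

Answer: 0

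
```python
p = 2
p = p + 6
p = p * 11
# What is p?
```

Trace:
`p = 2` → p = 2
`p = p + 6` → p = 8
`p = p * 11` → p = 88
So p = 88

Answer: 88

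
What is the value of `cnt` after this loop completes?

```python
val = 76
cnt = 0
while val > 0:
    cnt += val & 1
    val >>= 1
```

Count set bits in 76 (binary: 0b1001100)
`cnt` takes the values: 0 → 1 → 2 → 3

Answer: 3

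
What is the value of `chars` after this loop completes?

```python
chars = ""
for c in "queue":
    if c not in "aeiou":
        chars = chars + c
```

Remove vowels from 'queue'
`chars` takes the values: "" → "q"

Answer: "q"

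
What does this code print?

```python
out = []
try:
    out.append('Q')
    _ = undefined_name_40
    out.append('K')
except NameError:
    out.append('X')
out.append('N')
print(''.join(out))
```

Execution trace: 'Q' (try body) → 'X' (except NameError) → 'N' (after the try/except). Output: QXN

Answer: QXN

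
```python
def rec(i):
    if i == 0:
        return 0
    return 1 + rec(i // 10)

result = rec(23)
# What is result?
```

Count of digits of 23: 2

Answer: 2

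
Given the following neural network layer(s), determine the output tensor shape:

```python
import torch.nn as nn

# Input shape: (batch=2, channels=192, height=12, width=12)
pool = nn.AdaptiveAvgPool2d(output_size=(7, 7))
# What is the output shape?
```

Input: (2, 192, 12, 12) -> Output: (2, 192, 7, 7)

Answer: (2, 192, 7, 7)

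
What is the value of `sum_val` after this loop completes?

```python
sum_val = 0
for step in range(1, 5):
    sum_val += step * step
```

Sum of squares 1² to 4² = 30
`sum_val` takes the values: 0 → 1 → 5 → 14 → 30

Answer: 30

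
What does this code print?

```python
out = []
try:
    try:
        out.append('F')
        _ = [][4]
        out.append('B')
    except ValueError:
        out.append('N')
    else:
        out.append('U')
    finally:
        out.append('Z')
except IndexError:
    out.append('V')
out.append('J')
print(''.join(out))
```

Execution trace: 'F' (try body) → 'Z' (finally) → 'V' (outer except IndexError) → 'J' (after the try/except). Output: FZVJ

Answer: FZVJ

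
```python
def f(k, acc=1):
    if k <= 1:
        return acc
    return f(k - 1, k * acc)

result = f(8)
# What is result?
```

Accumulator trace (n, acc): (8, 1) -> (7, 8) -> (6, 56) -> (5, 336) -> (4, 1680) -> (3, 6720) -> (2, 20160) -> (1, 40320) -> return 40320

Answer: 40320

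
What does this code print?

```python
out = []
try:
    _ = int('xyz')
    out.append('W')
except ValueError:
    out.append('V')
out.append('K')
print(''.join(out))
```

Execution trace: 'V' (except ValueError) → 'K' (after the try/except). Output: VK

Answer: VK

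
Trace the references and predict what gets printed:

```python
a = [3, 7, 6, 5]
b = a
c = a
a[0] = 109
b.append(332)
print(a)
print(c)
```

Key concept: multiple aliases.
Step by step:
`a = [3, 7, 6, 5]` → a = [3, 7, 6, 5]
`b = a` → b = [3, 7, 6, 5] (same object as a)
`c = a` → c = [3, 7, 6, 5] (same object as a, b)
`a[0] = 109` → a = [109, 7, 6, 5] (same object as b, c); b = [109, 7, 6, 5] (same object as a, c); c = [109, 7, 6, 5] (same object as a, b)
`b.append(332)` → a = [109, 7, 6, 5, 332] (same object as b, c); b = [109, 7, 6, 5, 332] (same object as a, c); c = [109, 7, 6, 5, 332] (same object as a, b)
`print(a)` → prints [109, 7, 6, 5, 332]
`print(c)` → prints [109, 7, 6, 5, 332]

Answer:
[109, 7, 6, 5, 332]
[109, 7, 6, 5, 332]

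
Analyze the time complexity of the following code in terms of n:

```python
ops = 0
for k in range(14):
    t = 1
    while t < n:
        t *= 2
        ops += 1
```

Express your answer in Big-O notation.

Each loop level contributes: 1 × log n. Multiplying the contributions gives O(log n).

Answer: O(log n)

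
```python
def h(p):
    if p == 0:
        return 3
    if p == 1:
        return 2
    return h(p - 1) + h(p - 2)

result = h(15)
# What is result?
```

Build up from base cases: h(0)=3, h(1)=2, h(2)=5, h(3)=7, h(4)=12, h(5)=19, h(6)=31, ..., h(15)=2351

Answer: 2351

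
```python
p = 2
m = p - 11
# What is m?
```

Trace:
`p = 2` → p = 2
`m = p - 11` → m = -9
So m = -9

Answer: -9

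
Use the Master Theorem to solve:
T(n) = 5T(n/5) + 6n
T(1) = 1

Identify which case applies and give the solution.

a=5, b=5, f(n)=6n. log_5(5) = 1. Since c=1 = 1, Case 2 applies: T(n) = Θ(n^log_b(a) · log n) = O(n log n).

Answer: O(n log n) - Case 2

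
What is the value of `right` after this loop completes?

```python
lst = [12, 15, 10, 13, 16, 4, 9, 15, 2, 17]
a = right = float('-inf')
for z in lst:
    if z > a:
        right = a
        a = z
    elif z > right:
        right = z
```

Second largest (with repeats) in [12, 15, 10, 13, 16, 4, 9, 15, 2, 17]
`right` takes the values: -inf → 12 → 13 → 15 → 16

Answer: 16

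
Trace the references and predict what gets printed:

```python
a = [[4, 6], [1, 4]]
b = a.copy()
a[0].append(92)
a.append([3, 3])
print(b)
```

Key concept: shallow copy with nested lists.
Step by step:
`a = [[4, 6], [1, 4]]` → a = [[4, 6], [1, 4]]
`b = a.copy()` → b = [[4, 6], [1, 4]]
`a[0].append(92)` → a = [[4, 6, 92], [1, 4]]; b = [[4, 6, 92], [1, 4]]
`a.append([3, 3])` → a = [[4, 6, 92], [1, 4], [3, 3]]
`print(b)` → prints [[4, 6, 92], [1, 4]]

Answer: [[4, 6, 92], [1, 4]]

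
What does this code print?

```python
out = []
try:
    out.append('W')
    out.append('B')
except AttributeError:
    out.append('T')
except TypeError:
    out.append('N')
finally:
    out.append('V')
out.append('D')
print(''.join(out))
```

Execution trace: 'W' (try body) → 'B' (try body, no exception) → 'V' (finally) → 'D' (after the try/except). Output: WBVD

Answer: WBVD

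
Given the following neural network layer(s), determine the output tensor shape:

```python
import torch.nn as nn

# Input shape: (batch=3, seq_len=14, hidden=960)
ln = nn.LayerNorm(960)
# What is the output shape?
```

Input: (3, 14, 960) -> Output: (3, 14, 960)

Answer: (3, 14, 960)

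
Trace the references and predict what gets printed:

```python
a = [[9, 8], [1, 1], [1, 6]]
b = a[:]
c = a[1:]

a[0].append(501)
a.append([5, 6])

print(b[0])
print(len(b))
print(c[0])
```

Key concept: slice with nested mutation.
Step by step:
`a = [[9, 8], [1, 1], [1, 6]]` → a = [[9, 8], [1, 1], [1, 6]]
`b = a[:]` → b = [[9, 8], [1, 1], [1, 6]]
`c = a[1:]` → c = [[1, 1], [1, 6]]
`a[0].append(501)` → a = [[9, 8, 501], [1, 1], [1, 6]]; b = [[9, 8, 501], [1, 1], [1, 6]]
`a.append([5, 6])` → a = [[9, 8, 501], [1, 1], [1, 6], [5, 6]]
`print(b[0])` → prints [9, 8, 501]
`print(len(b))` → prints 3
`print(c[0])` → prints [1, 1]

Answer:
[9, 8, 501]
3
[1, 1]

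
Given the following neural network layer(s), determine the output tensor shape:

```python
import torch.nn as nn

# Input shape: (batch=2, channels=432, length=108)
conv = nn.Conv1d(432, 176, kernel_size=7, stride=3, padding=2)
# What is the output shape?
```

Input: (2, 432, 108) -> Output: (2, 176, 36)

Answer: (2, 176, 36)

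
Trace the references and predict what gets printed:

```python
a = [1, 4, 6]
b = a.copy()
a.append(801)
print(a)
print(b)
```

Key concept: list.copy() creates independent copy.
Step by step:
`a = [1, 4, 6]` → a = [1, 4, 6]
`b = a.copy()` → b = [1, 4, 6]
`a.append(801)` → a = [1, 4, 6, 801]
`print(a)` → prints [1, 4, 6, 801]
`print(b)` → prints [1, 4, 6]

Answer:
[1, 4, 6, 801]
[1, 4, 6]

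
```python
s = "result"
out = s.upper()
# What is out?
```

Trace:
`s = "result"` → s = 'result'
`out = s.upper()` → out = 'RESULT'
So out = 'RESULT'

Answer: 'RESULT'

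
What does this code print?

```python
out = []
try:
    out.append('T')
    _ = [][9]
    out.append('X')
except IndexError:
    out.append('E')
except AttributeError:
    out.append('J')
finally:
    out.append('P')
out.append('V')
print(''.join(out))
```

Execution trace: 'T' (try body) → 'E' (except IndexError) → 'P' (finally) → 'V' (after the try/except). Output: TEPV

Answer: TEPV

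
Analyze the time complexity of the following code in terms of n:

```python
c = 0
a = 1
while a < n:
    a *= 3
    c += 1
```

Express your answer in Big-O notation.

Each loop level contributes: log n. Multiplying the contributions gives O(log n).

Answer: O(log n)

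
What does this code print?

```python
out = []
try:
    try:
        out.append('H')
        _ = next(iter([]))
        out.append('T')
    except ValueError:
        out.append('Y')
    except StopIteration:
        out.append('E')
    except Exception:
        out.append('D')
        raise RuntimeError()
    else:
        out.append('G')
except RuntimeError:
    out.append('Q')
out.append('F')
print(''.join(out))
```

Execution trace: 'H' (inner try body) → 'E' (inner except StopIteration) → 'F' (after the try/except). Output: HEF

Answer: HEF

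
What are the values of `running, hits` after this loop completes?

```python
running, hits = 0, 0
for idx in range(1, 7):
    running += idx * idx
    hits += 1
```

Sum of squares and count
`running, hits` takes the values: (0, 0) → (1, 0) → (1, 1) → (5, 1) → (5, 2) → (14, 2) → (14, 3) → (30, 3) → (30, 4) → (55, 4) → (55, 5) → (91, 5) → (91, 6)

Answer: 91, 6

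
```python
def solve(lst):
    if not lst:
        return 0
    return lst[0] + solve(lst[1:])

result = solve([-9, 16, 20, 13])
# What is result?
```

(-9) + 16 + 20 + 13 + 0 = 40

Answer: 40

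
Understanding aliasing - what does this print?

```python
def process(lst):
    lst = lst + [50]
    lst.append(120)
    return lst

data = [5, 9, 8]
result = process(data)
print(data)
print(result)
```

Key concept: rebinding parameter vs mutation.
Step by step:
`data = [5, 9, 8]` → data = [5, 9, 8]
`result = process(data)` → result = [5, 9, 8, 50, 120]
`print(data)` → prints [5, 9, 8]
`print(result)` → prints [5, 9, 8, 50, 120]

Answer:
[5, 9, 8]
[5, 9, 8, 50, 120]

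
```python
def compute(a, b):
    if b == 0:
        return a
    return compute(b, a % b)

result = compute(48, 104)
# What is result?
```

compute(48, 104) -> compute(104, 48) -> compute(48, 8) -> compute(8, 0) -> 8

Answer: 8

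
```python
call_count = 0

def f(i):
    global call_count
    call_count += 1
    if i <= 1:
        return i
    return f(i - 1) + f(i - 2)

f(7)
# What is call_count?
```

Calls(i) = 1 + Calls(i-1) + Calls(i-2); Calls(0)=Calls(1)=1. For i=7 this gives 41.

Answer: 41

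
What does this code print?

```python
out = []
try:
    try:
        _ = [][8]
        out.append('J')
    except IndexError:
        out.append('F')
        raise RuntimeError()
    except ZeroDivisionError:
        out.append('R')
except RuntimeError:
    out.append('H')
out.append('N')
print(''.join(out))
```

Execution trace: 'F' (inner except IndexError) → 'H' (outer except RuntimeError) → 'N' (after the try/except). Output: FHN

Answer: FHN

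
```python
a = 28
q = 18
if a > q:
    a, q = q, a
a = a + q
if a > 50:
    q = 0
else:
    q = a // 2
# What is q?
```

Trace:
`a = 28` → a = 28
`q = 18` → q = 18
`if a > q: ...` → a > q is True → a = 18; q = 28
`a = a + q` → a = 46
`if a > 50: ...` → a > 50 is False, take else branch → q = 23
So q = 23

Answer: 23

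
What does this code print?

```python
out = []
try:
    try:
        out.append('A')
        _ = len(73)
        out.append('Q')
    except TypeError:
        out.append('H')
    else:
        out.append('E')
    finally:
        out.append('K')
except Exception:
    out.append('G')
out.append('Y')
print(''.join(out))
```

Execution trace: 'A' (inner try body) → 'H' (inner except TypeError) → 'K' (inner finally) → 'Y' (after the try/except). Output: AHKY

Answer: AHKY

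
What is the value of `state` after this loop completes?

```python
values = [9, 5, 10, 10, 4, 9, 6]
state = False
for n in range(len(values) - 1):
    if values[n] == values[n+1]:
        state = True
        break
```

Check consecutive duplicates in [9, 5, 10, 10, 4, 9, 6]
`state` takes the values: False → True

Answer: True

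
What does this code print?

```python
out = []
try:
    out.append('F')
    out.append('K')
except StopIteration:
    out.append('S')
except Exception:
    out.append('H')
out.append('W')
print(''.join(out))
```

Execution trace: 'F' (try body) → 'K' (try body, no exception) → 'W' (after the try/except). Output: FKW

Answer: FKW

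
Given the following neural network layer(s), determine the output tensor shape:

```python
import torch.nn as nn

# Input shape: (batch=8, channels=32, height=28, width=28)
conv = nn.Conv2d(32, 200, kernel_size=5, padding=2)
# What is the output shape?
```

Input: (8, 32, 28, 28) -> Output: (8, 200, 28, 28)

Answer: (8, 200, 28, 28)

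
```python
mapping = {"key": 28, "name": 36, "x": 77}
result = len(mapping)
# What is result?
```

Trace:
`mapping = {"key": 28, "name": 36, "x": 77}` → mapping = {'key': 28, 'name': 36, 'x': 77}
`result = len(mapping)` → result = 3
So result = 3

Answer: 3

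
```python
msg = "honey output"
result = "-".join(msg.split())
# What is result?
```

Trace:
`msg = "honey output"` → msg = 'honey output'
`result = "-".join(msg.split())` → result = 'honey-output'
So result = 'honey-output'

Answer: 'honey-output'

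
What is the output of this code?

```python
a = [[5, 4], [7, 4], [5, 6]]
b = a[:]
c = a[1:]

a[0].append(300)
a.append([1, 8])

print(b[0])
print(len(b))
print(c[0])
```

Key concept: slice with nested mutation.
Step by step:
`a = [[5, 4], [7, 4], [5, 6]]` → a = [[5, 4], [7, 4], [5, 6]]
`b = a[:]` → b = [[5, 4], [7, 4], [5, 6]]
`c = a[1:]` → c = [[7, 4], [5, 6]]
`a[0].append(300)` → a = [[5, 4, 300], [7, 4], [5, 6]]; b = [[5, 4, 300], [7, 4], [5, 6]]
`a.append([1, 8])` → a = [[5, 4, 300], [7, 4], [5, 6], [1, 8]]
`print(b[0])` → prints [5, 4, 300]
`print(len(b))` → prints 3
`print(c[0])` → prints [7, 4]

Answer:
[5, 4, 300]
3
[7, 4]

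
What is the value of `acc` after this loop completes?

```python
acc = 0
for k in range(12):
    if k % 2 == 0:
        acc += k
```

Sum of even numbers 0 to 11
`acc` takes the values: 0 → 2 → 6 → 12 → 20 → 30

Answer: 30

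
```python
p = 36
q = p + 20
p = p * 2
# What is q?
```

Trace:
`p = 36` → p = 36
`q = p + 20` → q = 56
`p = p * 2` → p = 72
So q = 56

Answer: 56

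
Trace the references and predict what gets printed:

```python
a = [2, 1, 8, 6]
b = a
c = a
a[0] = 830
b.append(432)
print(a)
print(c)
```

Key concept: multiple aliases.
Step by step:
`a = [2, 1, 8, 6]` → a = [2, 1, 8, 6]
`b = a` → b = [2, 1, 8, 6] (same object as a)
`c = a` → c = [2, 1, 8, 6] (same object as a, b)
`a[0] = 830` → a = [830, 1, 8, 6] (same object as b, c); b = [830, 1, 8, 6] (same object as a, c); c = [830, 1, 8, 6] (same object as a, b)
`b.append(432)` → a = [830, 1, 8, 6, 432] (same object as b, c); b = [830, 1, 8, 6, 432] (same object as a, c); c = [830, 1, 8, 6, 432] (same object as a, b)
`print(a)` → prints [830, 1, 8, 6, 432]
`print(c)` → prints [830, 1, 8, 6, 432]

Answer:
[830, 1, 8, 6, 432]
[830, 1, 8, 6, 432]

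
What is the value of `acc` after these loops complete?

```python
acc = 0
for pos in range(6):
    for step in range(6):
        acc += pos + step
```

Sum of all pos+step for pos,step in 6x6
`acc` takes the values: 0 → 1 → 3 → 6 → 10 → 15 → 16 → 18 → 21 → 25 → 30 → 36 → 38 → 41 → 45 → 50 → 56 → 63 → 66 → 70 → 75 → 81 → 88 → 96 → 100 → 105 → 111 → 118 → 126 → 135 → 140 → 146 → 153 → 161 → 170 → 180

Answer: 180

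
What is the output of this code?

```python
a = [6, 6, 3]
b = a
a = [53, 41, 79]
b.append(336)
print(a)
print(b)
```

Key concept: rebinding vs mutation: a is rebound to a new list, b still points at the original.
Step by step:
`a = [6, 6, 3]` → a = [6, 6, 3]
`b = a` → b = [6, 6, 3] (same object as a)
`a = [53, 41, 79]` → a = [53, 41, 79]
`b.append(336)` → b = [6, 6, 3, 336]
`print(a)` → prints [53, 41, 79]
`print(b)` → prints [6, 6, 3, 336]

Answer:
[53, 41, 79]
[6, 6, 3, 336]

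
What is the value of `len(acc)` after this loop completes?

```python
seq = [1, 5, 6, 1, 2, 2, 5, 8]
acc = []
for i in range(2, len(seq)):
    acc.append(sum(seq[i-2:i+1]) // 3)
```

Number of 3-element averages
`acc` takes the values: [] → [4] → [4, 4] → [4, 4, 3] → [4, 4, 3, 1] → [4, 4, 3, 1, 3] → [4, 4, 3, 1, 3, 5]
So `len(acc)` = 6

Answer: 6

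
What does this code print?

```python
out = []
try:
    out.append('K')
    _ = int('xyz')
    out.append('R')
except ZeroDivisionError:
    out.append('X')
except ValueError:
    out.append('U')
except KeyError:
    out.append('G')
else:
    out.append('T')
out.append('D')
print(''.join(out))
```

Execution trace: 'K' (try body) → 'U' (except ValueError) → 'D' (after the try/except). Output: KUD

Answer: KUD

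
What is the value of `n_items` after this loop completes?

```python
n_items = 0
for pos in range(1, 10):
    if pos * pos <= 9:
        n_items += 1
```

Count numbers where pos² ≤ 9
`n_items` takes the values: 0 → 1 → 2 → 3

Answer: 3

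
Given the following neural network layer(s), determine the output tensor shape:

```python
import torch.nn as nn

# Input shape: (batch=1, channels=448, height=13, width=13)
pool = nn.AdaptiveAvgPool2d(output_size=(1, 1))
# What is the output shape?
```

Input: (1, 448, 13, 13) -> Output: (1, 448, 1, 1)

Answer: (1, 448, 1, 1)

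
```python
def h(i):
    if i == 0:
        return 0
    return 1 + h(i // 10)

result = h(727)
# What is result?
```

Count of digits of 727: 3

Answer: 3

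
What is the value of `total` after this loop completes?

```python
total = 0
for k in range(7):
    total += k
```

Sum of 0 to 6 = 21
`total` takes the values: 0 → 1 → 3 → 6 → 10 → 15 → 21

Answer: 21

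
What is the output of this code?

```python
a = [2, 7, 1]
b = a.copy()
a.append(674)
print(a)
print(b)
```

Key concept: list.copy() creates independent copy.
Step by step:
`a = [2, 7, 1]` → a = [2, 7, 1]
`b = a.copy()` → b = [2, 7, 1]
`a.append(674)` → a = [2, 7, 1, 674]
`print(a)` → prints [2, 7, 1, 674]
`print(b)` → prints [2, 7, 1]

Answer:
[2, 7, 1, 674]
[2, 7, 1]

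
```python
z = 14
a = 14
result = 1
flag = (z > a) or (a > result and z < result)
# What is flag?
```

Trace:
`z = 14` → z = 14
`a = 14` → a = 14
`result = 1` → result = 1
`flag = (z > a) or (a > result and z < result)` → flag = False
So flag = False

Answer: False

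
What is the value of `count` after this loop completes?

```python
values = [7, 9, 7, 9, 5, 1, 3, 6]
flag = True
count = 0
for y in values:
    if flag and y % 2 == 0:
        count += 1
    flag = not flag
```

Count even values at even positions
`count` takes the values: 0

Answer: 0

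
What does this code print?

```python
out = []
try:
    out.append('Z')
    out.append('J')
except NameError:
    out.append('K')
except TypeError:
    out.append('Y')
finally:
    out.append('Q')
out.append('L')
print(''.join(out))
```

Execution trace: 'Z' (try body) → 'J' (try body, no exception) → 'Q' (finally) → 'L' (after the try/except). Output: ZJQL

Answer: ZJQL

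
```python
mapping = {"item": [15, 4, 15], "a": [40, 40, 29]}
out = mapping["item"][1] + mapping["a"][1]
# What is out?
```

Trace:
`mapping = {"item": [15, 4, 15], "a": [40, 40, 29]}` → mapping = {'item': [15, 4, 15], 'a': [40, 40, 29]}
`out = mapping["item"][1] + mapping["a"][1]` → out = 44
So out = 44

Answer: 44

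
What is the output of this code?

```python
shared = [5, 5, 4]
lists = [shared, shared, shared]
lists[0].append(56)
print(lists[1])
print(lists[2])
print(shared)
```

Key concept: list of same reference.
Step by step:
`shared = [5, 5, 4]` → shared = [5, 5, 4]
`lists = [shared, shared, shared]` → lists = [[5, 5, 4], [5, 5, 4], [5, 5, 4]]
`lists[0].append(56)` → shared = [5, 5, 4, 56]; lists = [[5, 5, 4, 56], [5, 5, 4, 56], [5, 5, 4, 56]]
`print(lists[1])` → prints [5, 5, 4, 56]
`print(lists[2])` → prints [5, 5, 4, 56]
`print(shared)` → prints [5, 5, 4, 56]

Answer:
[5, 5, 4, 56]
[5, 5, 4, 56]
[5, 5, 4, 56]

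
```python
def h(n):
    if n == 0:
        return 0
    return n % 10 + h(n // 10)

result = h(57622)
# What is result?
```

Sum of digits of 57622: 2 + 2 + 6 + 7 + 5 = 22

Answer: 22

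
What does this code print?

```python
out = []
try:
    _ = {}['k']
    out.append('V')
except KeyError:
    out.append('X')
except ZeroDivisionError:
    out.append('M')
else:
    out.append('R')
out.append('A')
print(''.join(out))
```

Execution trace: 'X' (except KeyError) → 'A' (after the try/except). Output: XA

Answer: XA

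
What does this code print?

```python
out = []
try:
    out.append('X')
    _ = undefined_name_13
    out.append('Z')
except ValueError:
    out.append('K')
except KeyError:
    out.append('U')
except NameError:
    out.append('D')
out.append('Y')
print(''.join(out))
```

Execution trace: 'X' (try body) → 'D' (except NameError) → 'Y' (after the try/except). Output: XDY

Answer: XDY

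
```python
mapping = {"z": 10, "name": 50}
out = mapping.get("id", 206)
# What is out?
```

Trace:
`mapping = {"z": 10, "name": 50}` → mapping = {'z': 10, 'name': 50}
`out = mapping.get("id", 206)` → out = 206
So out = 206

Answer: 206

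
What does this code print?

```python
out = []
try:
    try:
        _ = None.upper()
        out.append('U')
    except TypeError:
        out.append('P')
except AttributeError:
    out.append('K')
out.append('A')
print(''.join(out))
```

Execution trace: 'K' (outer except AttributeError) → 'A' (after the try/except). Output: KA

Answer: KA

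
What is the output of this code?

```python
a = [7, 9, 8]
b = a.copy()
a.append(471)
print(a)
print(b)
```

Key concept: list.copy() creates independent copy.
Step by step:
`a = [7, 9, 8]` → a = [7, 9, 8]
`b = a.copy()` → b = [7, 9, 8]
`a.append(471)` → a = [7, 9, 8, 471]
`print(a)` → prints [7, 9, 8, 471]
`print(b)` → prints [7, 9, 8]

Answer:
[7, 9, 8, 471]
[7, 9, 8]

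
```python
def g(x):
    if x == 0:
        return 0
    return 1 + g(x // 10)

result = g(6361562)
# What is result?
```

Count of digits of 6361562: 7

Answer: 7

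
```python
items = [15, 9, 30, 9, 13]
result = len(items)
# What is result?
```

Trace:
`items = [15, 9, 30, 9, 13]` → items = [15, 9, 30, 9, 13]
`result = len(items)` → result = 5
So result = 5

Answer: 5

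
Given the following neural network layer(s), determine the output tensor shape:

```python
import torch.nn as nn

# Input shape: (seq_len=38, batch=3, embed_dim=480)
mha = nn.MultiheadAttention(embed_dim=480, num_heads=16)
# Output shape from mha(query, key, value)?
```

Input: (38, 3, 480) -> Output: (38, 3, 480)

Answer: (38, 3, 480)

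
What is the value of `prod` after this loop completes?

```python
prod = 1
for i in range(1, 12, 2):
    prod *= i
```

Product of 1, 3, 5, ... up to 11
`prod` takes the values: 1 → 3 → 15 → 105 → 945 → 10395

Answer: 10395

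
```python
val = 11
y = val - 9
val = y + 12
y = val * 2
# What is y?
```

Trace:
`val = 11` → val = 11
`y = val - 9` → y = 2
`val = y + 12` → val = 14
`y = val * 2` → y = 28
So y = 28

Answer: 28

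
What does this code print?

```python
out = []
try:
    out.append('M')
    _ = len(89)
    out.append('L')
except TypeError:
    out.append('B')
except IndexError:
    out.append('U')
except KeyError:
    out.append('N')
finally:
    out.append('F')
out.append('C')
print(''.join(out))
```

Execution trace: 'M' (try body) → 'B' (except TypeError) → 'F' (finally) → 'C' (after the try/except). Output: MBFC

Answer: MBFC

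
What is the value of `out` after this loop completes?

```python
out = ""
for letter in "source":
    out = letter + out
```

Reverse 'source'
`out` takes the values: "" → "s" → "os" → "uos" → "ruos" → "cruos" → "ecruos"

Answer: "ecruos"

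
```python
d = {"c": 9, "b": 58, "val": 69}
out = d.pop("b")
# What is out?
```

Trace:
`d = {"c": 9, "b": 58, "val": 69}` → d = {'c': 9, 'b': 58, 'val': 69}
`out = d.pop("b")` → d = {'c': 9, 'val': 69}; out = 58
So out = 58

Answer: 58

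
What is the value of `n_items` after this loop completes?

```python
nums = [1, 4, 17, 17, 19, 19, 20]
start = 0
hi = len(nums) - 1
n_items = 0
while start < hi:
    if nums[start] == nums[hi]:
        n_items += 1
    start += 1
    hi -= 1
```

Count matching pairs from ends
`n_items` takes the values: 0

Answer: 0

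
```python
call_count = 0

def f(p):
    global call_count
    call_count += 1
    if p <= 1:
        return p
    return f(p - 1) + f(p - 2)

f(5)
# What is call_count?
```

Calls(p) = 1 + Calls(p-1) + Calls(p-2); Calls(0)=Calls(1)=1. For p=5 this gives 15.

Answer: 15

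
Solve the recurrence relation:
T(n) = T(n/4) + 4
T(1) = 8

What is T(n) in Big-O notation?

Each step divides n by 4 and adds 4. After log_4(n) steps we reach T(1)=8. So T(n) = 4·log_4(n) + 8 = O(log n).

Answer: O(log n)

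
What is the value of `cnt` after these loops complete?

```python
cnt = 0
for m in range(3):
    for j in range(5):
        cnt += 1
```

3 * 5 = 15
`cnt` takes the values: 0 → 1 → 2 → 3 → 4 → 5 → 6 → 7 → 8 → 9 → 10 → 11 → 12 → 13 → 14 → 15

Answer: 15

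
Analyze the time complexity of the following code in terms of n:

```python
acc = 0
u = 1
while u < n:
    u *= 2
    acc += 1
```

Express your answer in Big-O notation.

Each loop level contributes: log n. Multiplying the contributions gives O(log n).

Answer: O(log n)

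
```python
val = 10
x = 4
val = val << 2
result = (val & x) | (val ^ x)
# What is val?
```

Trace:
`val = 10` → val = 10
`x = 4` → x = 4
`val = val << 2` → val = 40
`result = (val & x) | (val ^ x)` → result = 44
So val = 40

Answer: 40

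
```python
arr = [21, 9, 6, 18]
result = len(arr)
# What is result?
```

Trace:
`arr = [21, 9, 6, 18]` → arr = [21, 9, 6, 18]
`result = len(arr)` → result = 4
So result = 4

Answer: 4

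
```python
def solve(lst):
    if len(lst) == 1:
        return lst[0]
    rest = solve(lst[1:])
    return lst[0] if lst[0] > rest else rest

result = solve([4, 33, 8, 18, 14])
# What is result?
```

Recursive max over [4, 33, 8, 18, 14] = 33

Answer: 33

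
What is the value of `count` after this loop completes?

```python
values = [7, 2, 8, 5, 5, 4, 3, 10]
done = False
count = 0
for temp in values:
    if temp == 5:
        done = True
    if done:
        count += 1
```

Count elements after first 5 in [7, 2, 8, 5, 5, 4, 3, 10]
`count` takes the values: 0 → 1 → 2 → 3 → 4 → 5

Answer: 5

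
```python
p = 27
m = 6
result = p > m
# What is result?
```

Trace:
`p = 27` → p = 27
`m = 6` → m = 6
`result = p > m` → result = True
So result = True

Answer: True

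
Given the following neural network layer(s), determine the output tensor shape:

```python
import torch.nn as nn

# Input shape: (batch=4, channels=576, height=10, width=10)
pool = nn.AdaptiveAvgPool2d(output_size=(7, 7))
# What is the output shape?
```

Input: (4, 576, 10, 10) -> Output: (4, 576, 7, 7)

Answer: (4, 576, 7, 7)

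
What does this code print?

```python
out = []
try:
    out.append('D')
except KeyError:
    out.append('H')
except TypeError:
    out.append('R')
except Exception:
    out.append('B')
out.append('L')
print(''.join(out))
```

Execution trace: 'D' (try body, no exception) → 'L' (after the try/except). Output: DL

Answer: DL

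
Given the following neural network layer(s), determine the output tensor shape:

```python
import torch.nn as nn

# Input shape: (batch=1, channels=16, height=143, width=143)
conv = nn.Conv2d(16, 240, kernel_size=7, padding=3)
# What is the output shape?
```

Input: (1, 16, 143, 143) -> Output: (1, 240, 143, 143)

Answer: (1, 240, 143, 143)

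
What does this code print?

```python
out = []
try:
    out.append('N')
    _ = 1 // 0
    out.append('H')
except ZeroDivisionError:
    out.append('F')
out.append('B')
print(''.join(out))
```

Execution trace: 'N' (try body) → 'F' (except ZeroDivisionError) → 'B' (after the try/except). Output: NFB

Answer: NFB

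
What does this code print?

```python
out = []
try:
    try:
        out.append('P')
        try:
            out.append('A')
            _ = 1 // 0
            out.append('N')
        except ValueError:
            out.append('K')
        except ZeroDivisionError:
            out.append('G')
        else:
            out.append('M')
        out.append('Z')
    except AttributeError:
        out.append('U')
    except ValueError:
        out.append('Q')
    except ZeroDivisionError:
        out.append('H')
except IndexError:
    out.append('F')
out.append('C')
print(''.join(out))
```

Execution trace: 'P' (try body) → 'A' (inner try body) → 'G' (inner except ZeroDivisionError) → 'Z' (try body, no exception) → 'C' (after the try/except). Output: PAGZC

Answer: PAGZC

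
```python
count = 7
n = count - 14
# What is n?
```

Trace:
`count = 7` → count = 7
`n = count - 14` → n = -7
So n = -7

Answer: -7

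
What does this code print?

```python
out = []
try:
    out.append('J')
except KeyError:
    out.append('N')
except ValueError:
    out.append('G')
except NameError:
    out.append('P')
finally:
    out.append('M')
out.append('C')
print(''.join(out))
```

Execution trace: 'J' (try body, no exception) → 'M' (finally) → 'C' (after the try/except). Output: JMC

Answer: JMC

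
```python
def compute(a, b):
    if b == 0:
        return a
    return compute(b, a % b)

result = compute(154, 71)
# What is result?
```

compute(154, 71) -> compute(71, 12) -> compute(12, 11) -> compute(11, 1) -> compute(1, 0) -> 1

Answer: 1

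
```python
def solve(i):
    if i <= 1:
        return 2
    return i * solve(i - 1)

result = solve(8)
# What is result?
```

solve(8) = 8 * 7 * 6 * 5 * 4 * 3 * 2 * 2 = 80640

Answer: 80640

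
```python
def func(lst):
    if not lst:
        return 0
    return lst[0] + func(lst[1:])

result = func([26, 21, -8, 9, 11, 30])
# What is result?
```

26 + 21 + (-8) + 9 + 11 + 30 + 0 = 89

Answer: 89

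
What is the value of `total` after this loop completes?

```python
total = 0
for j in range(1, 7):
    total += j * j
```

Sum of squares 1² to 6² = 91
`total` takes the values: 0 → 1 → 5 → 14 → 30 → 55 → 91

Answer: 91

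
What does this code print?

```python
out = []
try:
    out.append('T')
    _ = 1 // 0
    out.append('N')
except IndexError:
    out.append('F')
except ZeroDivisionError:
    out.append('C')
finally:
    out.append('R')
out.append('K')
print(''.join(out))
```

Execution trace: 'T' (try body) → 'C' (except ZeroDivisionError) → 'R' (finally) → 'K' (after the try/except). Output: TCRK

Answer: TCRK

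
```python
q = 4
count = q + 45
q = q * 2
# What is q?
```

Trace:
`q = 4` → q = 4
`count = q + 45` → count = 49
`q = q * 2` → q = 8
So q = 8

Answer: 8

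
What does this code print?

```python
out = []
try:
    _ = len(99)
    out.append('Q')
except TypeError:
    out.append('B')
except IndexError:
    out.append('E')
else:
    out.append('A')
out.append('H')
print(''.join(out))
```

Execution trace: 'B' (except TypeError) → 'H' (after the try/except). Output: BH

Answer: BH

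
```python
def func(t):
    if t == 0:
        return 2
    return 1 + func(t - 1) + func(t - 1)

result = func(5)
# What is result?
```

func(t) = 1 + 2·func(t-1), func(0)=2. Closed form: (2+1)·2^5 - 1 = 95.

Answer: 95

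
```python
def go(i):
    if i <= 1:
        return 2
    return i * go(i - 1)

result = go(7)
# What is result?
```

go(7) = 7 * 6 * 5 * 4 * 3 * 2 * 2 = 10080

Answer: 10080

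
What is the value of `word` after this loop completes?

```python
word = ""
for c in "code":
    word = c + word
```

Reverse 'code'
`word` takes the values: "" → "c" → "oc" → "doc" → "edoc"

Answer: "edoc"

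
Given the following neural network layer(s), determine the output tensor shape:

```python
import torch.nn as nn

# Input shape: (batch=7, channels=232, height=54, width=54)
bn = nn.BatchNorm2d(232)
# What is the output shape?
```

Input: (7, 232, 54, 54) -> Output: (7, 232, 54, 54)

Answer: (7, 232, 54, 54)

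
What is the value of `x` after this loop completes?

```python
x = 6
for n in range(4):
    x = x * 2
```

Multiply by 2, 4 times: 6 * 2^4 = 96
`x` takes the values: 6 → 12 → 24 → 48 → 96

Answer: 96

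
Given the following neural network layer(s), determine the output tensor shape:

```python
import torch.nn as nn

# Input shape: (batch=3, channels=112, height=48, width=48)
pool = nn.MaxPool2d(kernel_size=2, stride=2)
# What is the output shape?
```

Input: (3, 112, 48, 48) -> Output: (3, 112, 24, 24)

Answer: (3, 112, 24, 24)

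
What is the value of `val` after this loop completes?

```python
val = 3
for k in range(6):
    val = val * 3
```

Multiply by 3, 6 times: 3 * 3^6 = 2187
`val` takes the values: 3 → 9 → 27 → 81 → 243 → 729 → 2187

Answer: 2187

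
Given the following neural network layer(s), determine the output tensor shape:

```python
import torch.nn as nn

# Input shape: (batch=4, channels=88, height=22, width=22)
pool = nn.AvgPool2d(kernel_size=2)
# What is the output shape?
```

Input: (4, 88, 22, 22) -> Output: (4, 88, 11, 11)

Answer: (4, 88, 11, 11)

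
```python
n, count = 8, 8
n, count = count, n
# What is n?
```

Trace:
`n, count = 8, 8` → n = 8; count = 8
`n, count = count, n` → n = 8; count = 8
So n = 8

Answer: 8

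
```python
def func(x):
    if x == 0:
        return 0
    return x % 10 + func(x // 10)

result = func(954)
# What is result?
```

Sum of digits of 954: 4 + 5 + 9 = 18

Answer: 18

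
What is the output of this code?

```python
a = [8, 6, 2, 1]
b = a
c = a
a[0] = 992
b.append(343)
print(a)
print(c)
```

Key concept: multiple aliases.
Step by step:
`a = [8, 6, 2, 1]` → a = [8, 6, 2, 1]
`b = a` → b = [8, 6, 2, 1] (same object as a)
`c = a` → c = [8, 6, 2, 1] (same object as a, b)
`a[0] = 992` → a = [992, 6, 2, 1] (same object as b, c); b = [992, 6, 2, 1] (same object as a, c); c = [992, 6, 2, 1] (same object as a, b)
`b.append(343)` → a = [992, 6, 2, 1, 343] (same object as b, c); b = [992, 6, 2, 1, 343] (same object as a, c); c = [992, 6, 2, 1, 343] (same object as a, b)
`print(a)` → prints [992, 6, 2, 1, 343]
`print(c)` → prints [992, 6, 2, 1, 343]

Answer:
[992, 6, 2, 1, 343]
[992, 6, 2, 1, 343]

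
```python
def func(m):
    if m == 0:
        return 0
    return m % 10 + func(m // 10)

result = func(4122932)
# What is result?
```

Sum of digits of 4122932: 2 + 3 + 9 + 2 + 2 + 1 + 4 = 23

Answer: 23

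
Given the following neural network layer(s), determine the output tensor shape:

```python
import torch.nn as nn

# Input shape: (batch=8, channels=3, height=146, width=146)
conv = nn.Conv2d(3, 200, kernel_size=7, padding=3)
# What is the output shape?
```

Input: (8, 3, 146, 146) -> Output: (8, 200, 146, 146)

Answer: (8, 200, 146, 146)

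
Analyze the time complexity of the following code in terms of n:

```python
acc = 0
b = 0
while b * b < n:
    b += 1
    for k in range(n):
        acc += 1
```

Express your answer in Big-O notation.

Each loop level contributes: √n × n. Multiplying the contributions gives O(n√n).

Answer: O(n√n)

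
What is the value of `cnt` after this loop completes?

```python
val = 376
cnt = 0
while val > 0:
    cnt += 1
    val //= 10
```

Count digits by repeated division by 10
`cnt` takes the values: 0 → 1 → 2 → 3

Answer: 3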